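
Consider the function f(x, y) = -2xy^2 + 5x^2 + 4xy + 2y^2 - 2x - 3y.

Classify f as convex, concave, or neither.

neither

The term -2xy^2 is cubic, so the Hessian is not constant.
∂²f/∂y² = -4x + 4, which takes both signs as x varies (negative for sufficiently large x). A diagonal entry of the Hessian changing sign means the Hessian is neither positive- nor negative-semidefinite on all of R^2.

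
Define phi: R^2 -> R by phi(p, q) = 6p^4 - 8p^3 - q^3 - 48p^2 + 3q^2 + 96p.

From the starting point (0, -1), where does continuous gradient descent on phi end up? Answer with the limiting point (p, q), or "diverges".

phi is separable, so gradient descent decouples: p follows -∂phi/∂p, q follows -∂phi/∂q.
∂phi/∂p = 24(p - 2)(p - 1)(p + 2); at p=0 this is 96, so p decreases.
∂phi/∂q = -3q(q - 2); at q=-1 this is -9, so q increases.
p converges to its nearest critical value -2 (a local min of the p-part); q converges to 0. The iterate converges to (-2, 0).

(-2, 0)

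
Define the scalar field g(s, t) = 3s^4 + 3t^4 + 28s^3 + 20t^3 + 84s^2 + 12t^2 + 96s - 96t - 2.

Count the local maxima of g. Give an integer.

1

g separates as a function of s plus a function of t, so ∇g=0 decouples.
∂g/∂s = 12(s + 1)(s + 2)(s + 4) = 0 at s ∈ {-4, -2, -1}; ∂g/∂t = 12(t - 1)(t + 2)(t + 4) = 0 at t ∈ {-4, -2, 1}.
The Hessian is diagonal: diag(g_ss, g_tt). Second derivatives: g_ss(-4)=72, g_ss(-2)=-24, g_ss(-1)=36; g_tt(-4)=120, g_tt(-2)=-72, g_tt(1)=180.
Local maxima occur where both diagonal entries negative: (-2, -2). Count: 1.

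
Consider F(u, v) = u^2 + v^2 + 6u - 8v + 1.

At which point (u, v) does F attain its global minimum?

F(u,v) separates as P(u) + Q(v) + 1, so its minimum is min P + min Q + 1.
P'(u) = 2u + 6 vanishes at u ∈ {-3}; Q'(v) = 2v - 8 vanishes at v ∈ {4}.
Local minima of P (where P''>0): P(-3)=-9. Local minima of Q: Q(4)=-16.
So the global minimum of F is P(-3) + Q(4) + 1 = -9 − 16 + 1 = -24, attained at (-3, 4).

(-3, 4)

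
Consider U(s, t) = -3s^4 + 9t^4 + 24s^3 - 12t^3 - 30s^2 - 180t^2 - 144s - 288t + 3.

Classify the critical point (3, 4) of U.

local minimum

The mixed partial ∂²U/∂s∂t is 0, so the Hessian at any point is diag(U_ss, U_tt) = diag(12(-3s^2 + 12s - 5), 36(3t^2 - 2t - 10)).
At (3, 4): H = diag(48, 1080).
Both eigenvalues are positive, so H is positive definite: a local minimum.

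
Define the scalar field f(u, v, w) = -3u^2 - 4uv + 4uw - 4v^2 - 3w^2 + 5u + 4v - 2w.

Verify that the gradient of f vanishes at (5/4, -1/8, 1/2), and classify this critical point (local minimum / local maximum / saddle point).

∇f = (-6u - 4v + 4w + 5, -4u - 8v + 4, 4u - 6w - 2); substituting (5/4, -1/8, 1/2) gives ∇f = (0, 0, 0), so (5/4, -1/8, 1/2) is indeed a critical point.
The Hessian is constant: H = [[-6, -4, 4], [-4, -8, 0], [4, 0, -6]].
Leading principal minors: Δ₁ = -6, Δ₂ = 32, Δ₃ = -64.
The minors alternate sign starting negative (−, +, −), so H is negative definite: a local maximum.

local maximum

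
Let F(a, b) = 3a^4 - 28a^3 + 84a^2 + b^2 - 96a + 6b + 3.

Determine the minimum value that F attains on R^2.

-70

F(a,b) separates as P(a) + Q(b) + 3, so its minimum is min P + min Q + 3.
P'(a) = 12(a - 4)(a - 2)(a - 1) vanishes at a ∈ {1, 2, 4}; Q'(b) = 2b + 6 vanishes at b ∈ {-3}.
Local minima of P (where P''>0): P(1)=-37, P(4)=-64. Local minima of Q: Q(-3)=-9.
So the global minimum of F is P(4) + Q(-3) + 3 = -64 − 9 + 3 = -70, attained at (4, -3).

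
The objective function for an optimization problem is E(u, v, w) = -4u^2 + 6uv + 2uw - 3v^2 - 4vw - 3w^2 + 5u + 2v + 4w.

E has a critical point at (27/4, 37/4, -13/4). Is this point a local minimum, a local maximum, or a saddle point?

local maximum

The Hessian is constant: H = [[-8, 6, 2], [6, -6, -4], [2, -4, -6]].
Leading principal minors: Δ₁ = -8, Δ₂ = 12, Δ₃ = -16.
The minors alternate sign starting negative (−, +, −), so H is negative definite: a local maximum.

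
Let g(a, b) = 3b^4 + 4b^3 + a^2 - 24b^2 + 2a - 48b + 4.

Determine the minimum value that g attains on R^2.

g(a,b) separates as P(a) + Q(b) + 4, so its minimum is min P + min Q + 4.
P'(a) = 2a + 2 vanishes at a ∈ {-1}; Q'(b) = 12(b - 2)(b + 1)(b + 2) vanishes at b ∈ {-2, -1, 2}.
Local minima of P (where P''>0): P(-1)=-1. Local minima of Q: Q(-2)=16, Q(2)=-112.
So the global minimum of g is P(-1) + Q(2) + 4 = -1 − 112 + 4 = -109, attained at (-1, 2).

-109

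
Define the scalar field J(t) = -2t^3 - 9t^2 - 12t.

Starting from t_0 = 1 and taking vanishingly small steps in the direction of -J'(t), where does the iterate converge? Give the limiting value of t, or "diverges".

J'(t) = -6(t + 1)(t + 2), so J'(1) = -36.
Gradient descent moves in the -J' direction, i.e. t is increasing.
There is no critical point above t=1, and J' keeps the same sign, so the iterate runs off to +∞.

diverges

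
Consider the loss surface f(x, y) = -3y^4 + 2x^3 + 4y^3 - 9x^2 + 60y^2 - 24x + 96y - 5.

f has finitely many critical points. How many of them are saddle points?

f separates as a function of x plus a function of y, so ∇f=0 decouples.
∂f/∂x = 6(x - 4)(x + 1) = 0 at x ∈ {-1, 4}; ∂f/∂y = -12(y - 4)(y + 1)(y + 2) = 0 at y ∈ {-2, -1, 4}.
The Hessian is diagonal: diag(f_xx, f_yy). Second derivatives: f_xx(-1)=-30, f_xx(4)=30; f_yy(-2)=-72, f_yy(-1)=60, f_yy(4)=-360.
Saddle points occur where the two diagonal entries have opposite signs: (-1, -1), (4, -2), (4, 4). Count: 3.

3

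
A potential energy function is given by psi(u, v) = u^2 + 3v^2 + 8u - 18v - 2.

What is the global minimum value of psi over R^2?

-45

psi(u,v) separates as P(u) + Q(v) − 2, so its minimum is min P + min Q − 2.
P'(u) = 2u + 8 vanishes at u ∈ {-4}; Q'(v) = 6v - 18 vanishes at v ∈ {3}.
Local minima of P (where P''>0): P(-4)=-16. Local minima of Q: Q(3)=-27.
So the global minimum of psi is P(-4) + Q(3) − 2 = -16 − 27 − 2 = -45, attained at (-4, 3).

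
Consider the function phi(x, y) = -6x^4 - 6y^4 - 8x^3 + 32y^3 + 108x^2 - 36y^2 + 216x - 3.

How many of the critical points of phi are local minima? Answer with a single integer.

phi separates as a function of x plus a function of y, so ∇phi=0 decouples.
∂phi/∂x = -24(x - 3)(x + 1)(x + 3) = 0 at x ∈ {-3, -1, 3}; ∂phi/∂y = -24y(y - 3)(y - 1) = 0 at y ∈ {0, 1, 3}.
The Hessian is diagonal: diag(phi_xx, phi_yy). Second derivatives: phi_xx(-3)=-288, phi_xx(-1)=192, phi_xx(3)=-576; phi_yy(0)=-72, phi_yy(1)=48, phi_yy(3)=-144.
Local minima occur where both diagonal entries positive: (-1, 1). Count: 1.

1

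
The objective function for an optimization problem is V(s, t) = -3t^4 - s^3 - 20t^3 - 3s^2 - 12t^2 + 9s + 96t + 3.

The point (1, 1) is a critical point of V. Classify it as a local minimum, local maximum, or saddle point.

local maximum

The mixed partial ∂²V/∂s∂t is 0, so the Hessian at any point is diag(V_ss, V_tt) = diag(-6(s + 1), -12(3t^2 + 10t + 2)).
At (1, 1): H = diag(-12, -180).
Both eigenvalues are negative, so H is negative definite: a local maximum.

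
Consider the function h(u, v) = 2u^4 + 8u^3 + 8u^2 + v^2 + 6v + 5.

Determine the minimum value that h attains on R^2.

h(u,v) separates as P(u) + Q(v) + 5, so its minimum is min P + min Q + 5.
P'(u) = 8u(u + 1)(u + 2) vanishes at u ∈ {-2, -1, 0}; Q'(v) = 2v + 6 vanishes at v ∈ {-3}.
Local minima of P (where P''>0): P(-2)=0, P(0)=0. Local minima of Q: Q(-3)=-9.
So the global minimum of h is P(-2) + Q(-3) + 5 = 0 − 9 + 5 = -4, attained at (-2, -3).

-4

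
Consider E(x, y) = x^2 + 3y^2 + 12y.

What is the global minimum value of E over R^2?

E(x,y) separates as P(x) + Q(y), so its minimum is min P + min Q.
P'(x) = 2x vanishes at x ∈ {0}; Q'(y) = 6y + 12 vanishes at y ∈ {-2}.
Local minima of P (where P''>0): P(0)=0. Local minima of Q: Q(-2)=-12.
So the global minimum of E is P(0) + Q(-2) = 0 − 12 = -12, attained at (0, -2).

-12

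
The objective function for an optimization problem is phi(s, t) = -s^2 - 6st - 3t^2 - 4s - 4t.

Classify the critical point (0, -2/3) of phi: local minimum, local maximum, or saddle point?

saddle point

The Hessian of phi is constant: H = [[-2, -6], [-6, -6]].
det(H) = (-2)·(-6) − (-6)² = -24.
Since det(H) < 0, H is indefinite and the critical point is a saddle point.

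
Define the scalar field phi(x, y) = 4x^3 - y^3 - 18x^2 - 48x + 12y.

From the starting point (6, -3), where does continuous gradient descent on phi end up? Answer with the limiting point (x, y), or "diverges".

phi is separable, so gradient descent decouples: x follows -∂phi/∂x, y follows -∂phi/∂y.
∂phi/∂x = 12(x - 4)(x + 1); at x=6 this is 168, so x decreases.
∂phi/∂y = -3(y - 2)(y + 2); at y=-3 this is -15, so y increases.
x converges to its nearest critical value 4 (a local min of the x-part); y converges to -2. The iterate converges to (4, -2).

(4, -2)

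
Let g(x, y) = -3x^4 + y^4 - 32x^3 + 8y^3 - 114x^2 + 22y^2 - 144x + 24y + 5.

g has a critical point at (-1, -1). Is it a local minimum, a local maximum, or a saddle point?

The mixed partial ∂²g/∂x∂y is 0, so the Hessian at any point is diag(g_xx, g_yy) = diag(-12(3x^2 + 16x + 19), 4(3y^2 + 12y + 11)).
At (-1, -1): H = diag(-72, 8).
The eigenvalues have opposite signs, so H is indefinite: a saddle point.

saddle point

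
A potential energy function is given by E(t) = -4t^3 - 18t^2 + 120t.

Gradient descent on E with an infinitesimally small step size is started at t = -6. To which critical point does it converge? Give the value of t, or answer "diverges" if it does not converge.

-5

E'(t) = -12(t - 2)(t + 5), so E'(-6) = -96.
Gradient descent moves in the -E' direction, i.e. t is increasing.
The nearest critical point in that direction is t = -5, where E'' = 84 > 0 (a local minimum). The iterate converges there.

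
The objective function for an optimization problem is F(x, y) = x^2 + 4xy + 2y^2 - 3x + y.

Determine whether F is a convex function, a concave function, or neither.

F is quadratic, so its Hessian is the constant matrix H = [[2, 4], [4, 4]].
det(H) = -8, tr(H) = 6.
det(H) < 0, so H is indefinite: neither convex nor concave.

neither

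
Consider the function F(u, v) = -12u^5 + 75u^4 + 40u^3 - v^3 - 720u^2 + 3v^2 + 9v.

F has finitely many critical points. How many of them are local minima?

2

F separates as a function of u plus a function of v, so ∇F=0 decouples.
∂F/∂u = -60u(u - 4)(u - 3)(u + 2) = 0 at u ∈ {-2, 0, 3, 4}; ∂F/∂v = -3(v - 3)(v + 1) = 0 at v ∈ {-1, 3}.
The Hessian is diagonal: diag(F_uu, F_vv). Second derivatives: F_uu(-2)=3600, F_uu(0)=-1440, F_uu(3)=900, F_uu(4)=-1440; F_vv(-1)=12, F_vv(3)=-12.
Local minima occur where both diagonal entries positive: (-2, -1), (3, -1). Count: 2.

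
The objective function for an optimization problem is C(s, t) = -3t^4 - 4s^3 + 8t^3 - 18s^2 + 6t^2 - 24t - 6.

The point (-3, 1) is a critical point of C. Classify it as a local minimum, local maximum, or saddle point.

The mixed partial ∂²C/∂s∂t is 0, so the Hessian at any point is diag(C_ss, C_tt) = diag(-12(2s + 3), 12(-3t^2 + 4t + 1)).
At (-3, 1): H = diag(36, 24).
Both eigenvalues are positive, so H is positive definite: a local minimum.

local minimum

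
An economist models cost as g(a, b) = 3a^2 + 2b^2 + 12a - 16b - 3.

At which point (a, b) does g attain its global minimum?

(-2, 4)

g(a,b) separates as P(a) + Q(b) − 3, so its minimum is min P + min Q − 3.
P'(a) = 6a + 12 vanishes at a ∈ {-2}; Q'(b) = 4b - 16 vanishes at b ∈ {4}.
Local minima of P (where P''>0): P(-2)=-12. Local minima of Q: Q(4)=-32.
So the global minimum of g is P(-2) + Q(4) − 3 = -12 − 32 − 3 = -47, attained at (-2, 4).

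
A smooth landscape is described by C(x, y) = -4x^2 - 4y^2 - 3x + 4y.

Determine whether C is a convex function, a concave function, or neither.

C is quadratic, so its Hessian is the constant matrix H = [[-8, 0], [0, -8]].
det(H) = 64, tr(H) = -16.
det(H) > 0 and tr(H) < 0, so H is negative definite everywhere: concave.

concave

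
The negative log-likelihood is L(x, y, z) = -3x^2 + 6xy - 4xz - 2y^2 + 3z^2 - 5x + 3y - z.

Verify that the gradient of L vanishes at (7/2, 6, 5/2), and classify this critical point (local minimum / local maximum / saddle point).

saddle point

∇L = (-6x + 6y - 4z - 5, 6x - 4y + 3, -4x + 6z - 1); substituting (7/2, 6, 5/2) gives ∇L = (0, 0, 0), so (7/2, 6, 5/2) is indeed a critical point.
The Hessian is constant: H = [[-6, 6, -4], [6, -4, 0], [-4, 0, 6]].
Leading principal minors: Δ₁ = -6, Δ₂ = -12, Δ₃ = -8.
The minors fit neither the all-positive nor the alternating-sign pattern, so H is indefinite: a saddle point.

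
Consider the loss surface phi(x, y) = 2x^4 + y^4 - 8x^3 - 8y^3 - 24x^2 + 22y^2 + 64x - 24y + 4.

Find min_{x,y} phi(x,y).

phi(x,y) separates as P(x) + Q(y) + 4, so its minimum is min P + min Q + 4.
P'(x) = 8(x - 4)(x - 1)(x + 2) vanishes at x ∈ {-2, 1, 4}; Q'(y) = 4(y - 3)(y - 2)(y - 1) vanishes at y ∈ {1, 2, 3}.
Local minima of P (where P''>0): P(-2)=-128, P(4)=-128. Local minima of Q: Q(1)=-9, Q(3)=-9.
So the global minimum of phi is P(-2) + Q(1) + 4 = -128 − 9 + 4 = -133, attained at (-2, 1).

-133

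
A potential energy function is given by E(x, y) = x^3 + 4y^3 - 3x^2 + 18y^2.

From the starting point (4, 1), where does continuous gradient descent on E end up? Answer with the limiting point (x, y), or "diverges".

(2, 0)

E is separable, so gradient descent decouples: x follows -∂E/∂x, y follows -∂E/∂y.
∂E/∂x = 3x(x - 2); at x=4 this is 24, so x decreases.
∂E/∂y = 12y(y + 3); at y=1 this is 48, so y decreases.
x converges to its nearest critical value 2 (a local min of the x-part); y converges to 0. The iterate converges to (2, 0).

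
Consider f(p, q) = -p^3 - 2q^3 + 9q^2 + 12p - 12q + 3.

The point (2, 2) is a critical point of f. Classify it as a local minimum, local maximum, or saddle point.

The mixed partial ∂²f/∂p∂q is 0, so the Hessian at any point is diag(f_pp, f_qq) = diag(-6p, 6(-2q + 3)).
At (2, 2): H = diag(-12, -6).
Both eigenvalues are negative, so H is negative definite: a local maximum.

local maximum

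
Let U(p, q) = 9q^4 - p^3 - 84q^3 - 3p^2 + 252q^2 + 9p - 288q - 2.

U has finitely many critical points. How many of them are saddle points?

U separates as a function of p plus a function of q, so ∇U=0 decouples.
∂U/∂p = -3(p - 1)(p + 3) = 0 at p ∈ {-3, 1}; ∂U/∂q = 36(q - 4)(q - 2)(q - 1) = 0 at q ∈ {1, 2, 4}.
The Hessian is diagonal: diag(U_pp, U_qq). Second derivatives: U_pp(-3)=12, U_pp(1)=-12; U_qq(1)=108, U_qq(2)=-72, U_qq(4)=216.
Saddle points occur where the two diagonal entries have opposite signs: (-3, 2), (1, 1), (1, 4). Count: 3.

3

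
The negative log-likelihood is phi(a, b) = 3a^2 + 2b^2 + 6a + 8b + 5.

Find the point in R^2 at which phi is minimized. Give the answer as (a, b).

(-1, -2)

phi(a,b) separates as P(a) + Q(b) + 5, so its minimum is min P + min Q + 5.
P'(a) = 6a + 6 vanishes at a ∈ {-1}; Q'(b) = 4b + 8 vanishes at b ∈ {-2}.
Local minima of P (where P''>0): P(-1)=-3. Local minima of Q: Q(-2)=-8.
So the global minimum of phi is P(-1) + Q(-2) + 5 = -3 − 8 + 5 = -6, attained at (-1, -2).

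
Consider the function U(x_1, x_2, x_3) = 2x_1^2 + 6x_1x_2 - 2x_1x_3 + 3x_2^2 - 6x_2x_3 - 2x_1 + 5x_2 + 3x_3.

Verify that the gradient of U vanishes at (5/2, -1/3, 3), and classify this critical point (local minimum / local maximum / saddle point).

∇U = (4x_1 + 6x_2 - 2x_3 - 2, 6x_1 + 6x_2 - 6x_3 + 5, -2x_1 - 6x_2 + 3); substituting (5/2, -1/3, 3) gives ∇U = (0, 0, 0), so (5/2, -1/3, 3) is indeed a critical point.
The Hessian is constant: H = [[4, 6, -2], [6, 6, -6], [-2, -6, 0]].
Leading principal minors: Δ₁ = 4, Δ₂ = -12, Δ₃ = -24.
The minors fit neither the all-positive nor the alternating-sign pattern, so H is indefinite: a saddle point.

saddle point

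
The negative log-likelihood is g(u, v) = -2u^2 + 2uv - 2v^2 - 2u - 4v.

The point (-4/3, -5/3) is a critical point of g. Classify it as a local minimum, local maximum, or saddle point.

local maximum

The Hessian of g is constant: H = [[-4, 2], [2, -4]].
det(H) = (-4)·(-4) − 2² = 12.
det(H) > 0 and tr(H) = -8 < 0, so H is negative definite and the point is a local maximum.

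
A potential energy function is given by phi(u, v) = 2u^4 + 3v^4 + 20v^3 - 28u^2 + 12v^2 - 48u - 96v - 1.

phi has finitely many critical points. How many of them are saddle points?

4

phi separates as a function of u plus a function of v, so ∇phi=0 decouples.
∂phi/∂u = 8(u - 3)(u + 1)(u + 2) = 0 at u ∈ {-2, -1, 3}; ∂phi/∂v = 12(v - 1)(v + 2)(v + 4) = 0 at v ∈ {-4, -2, 1}.
The Hessian is diagonal: diag(phi_uu, phi_vv). Second derivatives: phi_uu(-2)=40, phi_uu(-1)=-32, phi_uu(3)=160; phi_vv(-4)=120, phi_vv(-2)=-72, phi_vv(1)=180.
Saddle points occur where the two diagonal entries have opposite signs: (-2, -2), (-1, -4), (-1, 1), (3, -2). Count: 4.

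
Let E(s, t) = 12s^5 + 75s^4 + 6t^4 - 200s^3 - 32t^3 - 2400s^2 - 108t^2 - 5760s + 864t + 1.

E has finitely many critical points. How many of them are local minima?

4

E separates as a function of s plus a function of t, so ∇E=0 decouples.
∂E/∂s = 60(s - 4)(s + 2)(s + 3)(s + 4) = 0 at s ∈ {-4, -3, -2, 4}; ∂E/∂t = 24(t - 4)(t - 3)(t + 3) = 0 at t ∈ {-3, 3, 4}.
The Hessian is diagonal: diag(E_ss, E_tt). Second derivatives: E_ss(-4)=-960, E_ss(-3)=420, E_ss(-2)=-720, E_ss(4)=20160; E_tt(-3)=1008, E_tt(3)=-144, E_tt(4)=168.
Local minima occur where both diagonal entries positive: (-3, -3), (-3, 4), (4, -3), (4, 4). Count: 4.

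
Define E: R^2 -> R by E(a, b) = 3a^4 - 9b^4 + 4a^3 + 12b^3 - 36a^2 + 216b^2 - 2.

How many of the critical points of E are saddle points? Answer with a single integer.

E separates as a function of a plus a function of b, so ∇E=0 decouples.
∂E/∂a = 12a(a - 2)(a + 3) = 0 at a ∈ {-3, 0, 2}; ∂E/∂b = -36b(b - 4)(b + 3) = 0 at b ∈ {-3, 0, 4}.
The Hessian is diagonal: diag(E_aa, E_bb). Second derivatives: E_aa(-3)=180, E_aa(0)=-72, E_aa(2)=120; E_bb(-3)=-756, E_bb(0)=432, E_bb(4)=-1008.
Saddle points occur where the two diagonal entries have opposite signs: (-3, -3), (-3, 4), (0, 0), (2, -3), (2, 4). Count: 5.

5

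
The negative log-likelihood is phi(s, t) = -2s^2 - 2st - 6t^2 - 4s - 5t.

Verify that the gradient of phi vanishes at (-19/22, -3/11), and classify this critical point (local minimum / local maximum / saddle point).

∇phi = (-4s - 2t - 4, -2s - 12t - 5); substituting (-19/22, -3/11) gives ∇phi = (0, 0), so (-19/22, -3/11) is indeed a critical point.
The Hessian of phi is constant: H = [[-4, -2], [-2, -12]].
det(H) = (-4)·(-12) − (-2)² = 44.
det(H) > 0 and tr(H) = -16 < 0, so H is negative definite and the point is a local maximum.

local maximum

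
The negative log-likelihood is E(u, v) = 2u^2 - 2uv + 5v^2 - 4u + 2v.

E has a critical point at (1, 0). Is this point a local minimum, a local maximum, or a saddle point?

The Hessian of E is constant: H = [[4, -2], [-2, 10]].
det(H) = 4·10 − (-2)² = 36.
det(H) > 0 and tr(H) = 14 > 0, so H is positive definite and the point is a local minimum.

local minimum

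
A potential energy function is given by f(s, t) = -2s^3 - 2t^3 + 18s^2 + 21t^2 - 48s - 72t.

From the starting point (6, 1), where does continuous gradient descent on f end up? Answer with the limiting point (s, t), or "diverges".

f is separable, so gradient descent decouples: s follows -∂f/∂s, t follows -∂f/∂t.
∂f/∂s = -6(s - 4)(s - 2); at s=6 this is -48, so s increases.
∂f/∂t = -6(t - 4)(t - 3); at t=1 this is -36, so t increases.
The s-coordinate has no critical point in that direction and runs off to infinity.

diverges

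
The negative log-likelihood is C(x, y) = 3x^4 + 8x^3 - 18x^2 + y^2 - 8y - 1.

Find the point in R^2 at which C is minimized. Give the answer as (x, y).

(-3, 4)

C(x,y) separates as P(x) + Q(y) − 1, so its minimum is min P + min Q − 1.
P'(x) = 12x(x - 1)(x + 3) vanishes at x ∈ {-3, 0, 1}; Q'(y) = 2y - 8 vanishes at y ∈ {4}.
Local minima of P (where P''>0): P(-3)=-135, P(1)=-7. Local minima of Q: Q(4)=-16.
So the global minimum of C is P(-3) + Q(4) − 1 = -135 − 16 − 1 = -152, attained at (-3, 4).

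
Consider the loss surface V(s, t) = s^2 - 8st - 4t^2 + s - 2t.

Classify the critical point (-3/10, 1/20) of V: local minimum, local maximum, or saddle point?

saddle point

The Hessian of V is constant: H = [[2, -8], [-8, -8]].
det(H) = 2·(-8) − (-8)² = -80.
Since det(H) < 0, H is indefinite and the critical point is a saddle point.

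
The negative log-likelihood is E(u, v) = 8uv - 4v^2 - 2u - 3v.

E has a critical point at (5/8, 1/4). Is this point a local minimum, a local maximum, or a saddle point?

saddle point

The Hessian of E is constant: H = [[0, 8], [8, -8]].
det(H) = 0·(-8) − 8² = -64.
Since det(H) < 0, H is indefinite and the critical point is a saddle point.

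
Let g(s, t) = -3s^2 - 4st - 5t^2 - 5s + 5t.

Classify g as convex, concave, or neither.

concave

g is quadratic, so its Hessian is the constant matrix H = [[-6, -4], [-4, -10]].
det(H) = 44, tr(H) = -16.
det(H) > 0 and tr(H) < 0, so H is negative definite everywhere: concave.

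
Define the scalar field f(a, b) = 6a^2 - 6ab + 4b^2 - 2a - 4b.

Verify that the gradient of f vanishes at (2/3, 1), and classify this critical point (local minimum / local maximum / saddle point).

∇f = (12a - 6b - 2, -6a + 8b - 4); substituting (2/3, 1) gives ∇f = (0, 0), so (2/3, 1) is indeed a critical point.
The Hessian of f is constant: H = [[12, -6], [-6, 8]].
det(H) = 12·8 − (-6)² = 60.
det(H) > 0 and tr(H) = 20 > 0, so H is positive definite and the point is a local minimum.

local minimum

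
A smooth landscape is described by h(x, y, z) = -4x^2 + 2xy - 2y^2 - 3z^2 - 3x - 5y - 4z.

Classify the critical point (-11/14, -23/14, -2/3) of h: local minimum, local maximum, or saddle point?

The Hessian is constant: H = [[-8, 2, 0], [2, -4, 0], [0, 0, -6]].
Leading principal minors: Δ₁ = -8, Δ₂ = 28, Δ₃ = -168.
The minors alternate sign starting negative (−, +, −), so H is negative definite: a local maximum.

local maximum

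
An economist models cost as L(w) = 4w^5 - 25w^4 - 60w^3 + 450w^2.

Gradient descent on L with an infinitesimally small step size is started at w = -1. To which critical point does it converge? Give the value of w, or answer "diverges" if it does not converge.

L'(w) = 20w(w - 5)(w - 3)(w + 3), so L'(-1) = -960.
Gradient descent moves in the -L' direction, i.e. w is increasing.
The nearest critical point in that direction is w = 0, where L'' = 900 > 0 (a local minimum). The iterate converges there.

0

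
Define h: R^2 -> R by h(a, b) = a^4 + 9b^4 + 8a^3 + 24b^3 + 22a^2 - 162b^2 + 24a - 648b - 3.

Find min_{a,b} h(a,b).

h(a,b) separates as P(a) + Q(b) − 3, so its minimum is min P + min Q − 3.
P'(a) = 4(a + 1)(a + 2)(a + 3) vanishes at a ∈ {-3, -2, -1}; Q'(b) = 36(b - 3)(b + 2)(b + 3) vanishes at b ∈ {-3, -2, 3}.
Local minima of P (where P''>0): P(-3)=-9, P(-1)=-9. Local minima of Q: Q(-3)=567, Q(3)=-2025.
So the global minimum of h is P(-3) + Q(3) − 3 = -9 − 2025 − 3 = -2037, attained at (-3, 3).

-2037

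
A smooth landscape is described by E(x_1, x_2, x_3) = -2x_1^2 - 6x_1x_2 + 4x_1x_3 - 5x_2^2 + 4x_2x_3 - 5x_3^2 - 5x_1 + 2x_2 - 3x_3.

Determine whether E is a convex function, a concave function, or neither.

E is quadratic, so its Hessian is the constant matrix H = [[-4, -6, 4], [-6, -10, 4], [4, 4, -10]].
Leading principal minors: -4, 4, -8.
Signs alternate −, +, − ⇒ H ≺ 0 ⇒ concave.

concave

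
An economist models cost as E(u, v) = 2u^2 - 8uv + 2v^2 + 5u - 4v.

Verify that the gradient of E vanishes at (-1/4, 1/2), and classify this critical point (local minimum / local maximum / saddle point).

saddle point

∇E = (4u - 8v + 5, -8u + 4v - 4); substituting (-1/4, 1/2) gives ∇E = (0, 0), so (-1/4, 1/2) is indeed a critical point.
The Hessian of E is constant: H = [[4, -8], [-8, 4]].
det(H) = 4·4 − (-8)² = -48.
Since det(H) < 0, H is indefinite and the critical point is a saddle point.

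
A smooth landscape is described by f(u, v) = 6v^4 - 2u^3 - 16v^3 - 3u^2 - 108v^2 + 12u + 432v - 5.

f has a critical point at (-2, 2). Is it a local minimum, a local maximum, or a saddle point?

The mixed partial ∂²f/∂u∂v is 0, so the Hessian at any point is diag(f_uu, f_vv) = diag(-6(2u + 1), 24(3v^2 - 4v - 9)).
At (-2, 2): H = diag(18, -120).
The eigenvalues have opposite signs, so H is indefinite: a saddle point.

saddle point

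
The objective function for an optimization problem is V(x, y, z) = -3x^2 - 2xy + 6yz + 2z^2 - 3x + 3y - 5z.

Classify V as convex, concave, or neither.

V is quadratic, so its Hessian is the constant matrix H = [[-6, -2, 0], [-2, 0, 6], [0, 6, 4]].
Leading principal minors: -6, -4, 200.
Neither pattern holds ⇒ H is indefinite ⇒ neither convex nor concave.

neither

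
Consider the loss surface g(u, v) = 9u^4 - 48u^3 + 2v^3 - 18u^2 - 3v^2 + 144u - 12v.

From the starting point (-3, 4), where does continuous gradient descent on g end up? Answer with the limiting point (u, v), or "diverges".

g is separable, so gradient descent decouples: u follows -∂g/∂u, v follows -∂g/∂v.
∂g/∂u = 36(u - 4)(u - 1)(u + 1); at u=-3 this is -2016, so u increases.
∂g/∂v = 6(v - 2)(v + 1); at v=4 this is 60, so v decreases.
u converges to its nearest critical value -1 (a local min of the u-part); v converges to 2. The iterate converges to (-1, 2).

(-1, 2)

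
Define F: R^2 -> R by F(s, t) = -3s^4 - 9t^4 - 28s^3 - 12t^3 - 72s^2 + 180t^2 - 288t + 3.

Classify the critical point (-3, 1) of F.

local minimum

The mixed partial ∂²F/∂s∂t is 0, so the Hessian at any point is diag(F_ss, F_tt) = diag(-12(3s^2 + 14s + 12), 36(-3t^2 - 2t + 10)).
At (-3, 1): H = diag(36, 180).
Both eigenvalues are positive, so H is positive definite: a local minimum.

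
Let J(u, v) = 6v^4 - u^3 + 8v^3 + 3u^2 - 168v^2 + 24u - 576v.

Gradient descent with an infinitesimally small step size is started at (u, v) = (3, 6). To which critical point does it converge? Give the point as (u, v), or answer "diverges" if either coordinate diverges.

J is separable, so gradient descent decouples: u follows -∂J/∂u, v follows -∂J/∂v.
∂J/∂u = -3(u - 4)(u + 2); at u=3 this is 15, so u decreases.
∂J/∂v = 24(v - 4)(v + 2)(v + 3); at v=6 this is 3456, so v decreases.
u converges to its nearest critical value -2 (a local min of the u-part); v converges to 4. The iterate converges to (-2, 4).

(-2, 4)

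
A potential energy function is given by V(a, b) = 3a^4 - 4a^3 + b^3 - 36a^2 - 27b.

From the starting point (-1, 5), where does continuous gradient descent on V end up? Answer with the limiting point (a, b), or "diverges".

V is separable, so gradient descent decouples: a follows -∂V/∂a, b follows -∂V/∂b.
∂V/∂a = 12a(a - 3)(a + 2); at a=-1 this is 48, so a decreases.
∂V/∂b = 3(b - 3)(b + 3); at b=5 this is 48, so b decreases.
a converges to its nearest critical value -2 (a local min of the a-part); b converges to 3. The iterate converges to (-2, 3).

(-2, 3)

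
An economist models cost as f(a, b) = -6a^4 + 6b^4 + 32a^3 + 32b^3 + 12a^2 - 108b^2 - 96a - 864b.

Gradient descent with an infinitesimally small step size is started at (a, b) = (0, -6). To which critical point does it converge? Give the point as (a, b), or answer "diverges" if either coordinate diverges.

(1, -4)

f is separable, so gradient descent decouples: a follows -∂f/∂a, b follows -∂f/∂b.
∂f/∂a = -24(a - 4)(a - 1)(a + 1); at a=0 this is -96, so a increases.
∂f/∂b = 24(b - 3)(b + 3)(b + 4); at b=-6 this is -1296, so b increases.
a converges to its nearest critical value 1 (a local min of the a-part); b converges to -4. The iterate converges to (1, -4).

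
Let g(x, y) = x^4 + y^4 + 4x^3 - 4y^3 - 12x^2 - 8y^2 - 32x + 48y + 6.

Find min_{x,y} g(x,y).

g(x,y) separates as P(x) + Q(y) + 6, so its minimum is min P + min Q + 6.
P'(x) = 4(x - 2)(x + 1)(x + 4) vanishes at x ∈ {-4, -1, 2}; Q'(y) = 4(y - 3)(y - 2)(y + 2) vanishes at y ∈ {-2, 2, 3}.
Local minima of P (where P''>0): P(-4)=-64, P(2)=-64. Local minima of Q: Q(-2)=-80, Q(3)=45.
So the global minimum of g is P(-4) + Q(-2) + 6 = -64 − 80 + 6 = -138, attained at (-4, -2).

-138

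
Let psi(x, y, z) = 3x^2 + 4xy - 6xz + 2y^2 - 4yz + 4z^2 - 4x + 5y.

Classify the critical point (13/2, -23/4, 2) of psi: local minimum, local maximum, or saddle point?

local minimum

The Hessian is constant: H = [[6, 4, -6], [4, 4, -4], [-6, -4, 8]].
Leading principal minors: Δ₁ = 6, Δ₂ = 8, Δ₃ = 16.
All leading minors are positive, so H is positive definite: a local minimum.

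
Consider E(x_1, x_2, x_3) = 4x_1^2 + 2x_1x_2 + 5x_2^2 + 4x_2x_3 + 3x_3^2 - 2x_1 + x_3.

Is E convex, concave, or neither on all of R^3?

E is quadratic, so its Hessian is the constant matrix H = [[8, 2, 0], [2, 10, 4], [0, 4, 6]].
Leading principal minors: 8, 76, 328.
All positive ⇒ H ≻ 0 ⇒ convex.

convex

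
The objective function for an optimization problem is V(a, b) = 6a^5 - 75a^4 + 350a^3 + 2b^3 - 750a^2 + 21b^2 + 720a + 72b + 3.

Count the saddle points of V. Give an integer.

4

V separates as a function of a plus a function of b, so ∇V=0 decouples.
∂V/∂a = 30(a - 4)(a - 3)(a - 2)(a - 1) = 0 at a ∈ {1, 2, 3, 4}; ∂V/∂b = 6(b + 3)(b + 4) = 0 at b ∈ {-4, -3}.
The Hessian is diagonal: diag(V_aa, V_bb). Second derivatives: V_aa(1)=-180, V_aa(2)=60, V_aa(3)=-60, V_aa(4)=180; V_bb(-4)=-6, V_bb(-3)=6.
Saddle points occur where the two diagonal entries have opposite signs: (1, -3), (2, -4), (3, -3), (4, -4). Count: 4.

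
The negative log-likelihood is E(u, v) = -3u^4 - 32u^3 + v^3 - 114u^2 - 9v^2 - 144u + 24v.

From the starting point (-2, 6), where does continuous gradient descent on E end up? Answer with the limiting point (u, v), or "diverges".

(-3, 4)

E is separable, so gradient descent decouples: u follows -∂E/∂u, v follows -∂E/∂v.
∂E/∂u = -12(u + 1)(u + 3)(u + 4); at u=-2 this is 24, so u decreases.
∂E/∂v = 3(v - 4)(v - 2); at v=6 this is 24, so v decreases.
u converges to its nearest critical value -3 (a local min of the u-part); v converges to 4. The iterate converges to (-3, 4).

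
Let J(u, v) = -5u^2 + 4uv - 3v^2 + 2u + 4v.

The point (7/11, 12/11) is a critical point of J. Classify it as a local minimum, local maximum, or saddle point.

local maximum

The Hessian of J is constant: H = [[-10, 4], [4, -6]].
det(H) = (-10)·(-6) − 4² = 44.
det(H) > 0 and tr(H) = -16 < 0, so H is negative definite and the point is a local maximum.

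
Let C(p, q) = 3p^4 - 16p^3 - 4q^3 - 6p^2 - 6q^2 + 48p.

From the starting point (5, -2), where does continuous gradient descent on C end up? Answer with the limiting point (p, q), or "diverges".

(4, -1)

C is separable, so gradient descent decouples: p follows -∂C/∂p, q follows -∂C/∂q.
∂C/∂p = 12(p - 4)(p - 1)(p + 1); at p=5 this is 288, so p decreases.
∂C/∂q = -12q(q + 1); at q=-2 this is -24, so q increases.
p converges to its nearest critical value 4 (a local min of the p-part); q converges to -1. The iterate converges to (4, -1).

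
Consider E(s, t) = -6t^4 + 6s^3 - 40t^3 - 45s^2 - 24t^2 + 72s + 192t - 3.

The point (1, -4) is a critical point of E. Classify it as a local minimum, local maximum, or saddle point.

local maximum

The mixed partial ∂²E/∂s∂t is 0, so the Hessian at any point is diag(E_ss, E_tt) = diag(18(2s - 5), -24(3t^2 + 10t + 2)).
At (1, -4): H = diag(-54, -240).
Both eigenvalues are negative, so H is negative definite: a local maximum.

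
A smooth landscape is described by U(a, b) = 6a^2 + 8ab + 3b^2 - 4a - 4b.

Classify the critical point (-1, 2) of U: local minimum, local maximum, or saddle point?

local minimum

The Hessian of U is constant: H = [[12, 8], [8, 6]].
det(H) = 12·6 − 8² = 8.
det(H) > 0 and tr(H) = 18 > 0, so H is positive definite and the point is a local minimum.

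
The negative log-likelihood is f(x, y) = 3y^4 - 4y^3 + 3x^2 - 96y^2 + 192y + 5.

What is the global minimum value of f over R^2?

-1275

f(x,y) separates as P(x) + Q(y) + 5, so its minimum is min P + min Q + 5.
P'(x) = 6x vanishes at x ∈ {0}; Q'(y) = 12(y - 4)(y - 1)(y + 4) vanishes at y ∈ {-4, 1, 4}.
Local minima of P (where P''>0): P(0)=0. Local minima of Q: Q(-4)=-1280, Q(4)=-256.
So the global minimum of f is P(0) + Q(-4) + 5 = 0 − 1280 + 5 = -1275, attained at (0, -4).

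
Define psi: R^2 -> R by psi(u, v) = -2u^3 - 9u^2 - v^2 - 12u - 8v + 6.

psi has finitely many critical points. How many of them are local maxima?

1

psi separates as a function of u plus a function of v, so ∇psi=0 decouples.
∂psi/∂u = -6(u + 1)(u + 2) = 0 at u ∈ {-2, -1}; ∂psi/∂v = -2(v + 4) = 0 at v ∈ {-4}.
The Hessian is diagonal: diag(psi_uu, psi_vv). Second derivatives: psi_uu(-2)=6, psi_uu(-1)=-6; psi_vv(-4)=-2.
Local maxima occur where both diagonal entries negative: (-1, -4). Count: 1.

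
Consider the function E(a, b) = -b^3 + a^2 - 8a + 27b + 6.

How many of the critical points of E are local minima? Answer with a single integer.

1

E separates as a function of a plus a function of b, so ∇E=0 decouples.
∂E/∂a = 2(a - 4) = 0 at a ∈ {4}; ∂E/∂b = -3(b - 3)(b + 3) = 0 at b ∈ {-3, 3}.
The Hessian is diagonal: diag(E_aa, E_bb). Second derivatives: E_aa(4)=2; E_bb(-3)=18, E_bb(3)=-18.
Local minima occur where both diagonal entries positive: (4, -3). Count: 1.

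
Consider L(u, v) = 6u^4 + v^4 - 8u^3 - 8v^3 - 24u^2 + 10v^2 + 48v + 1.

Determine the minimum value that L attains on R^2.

L(u,v) separates as P(u) + Q(v) + 1, so its minimum is min P + min Q + 1.
P'(u) = 24u(u - 2)(u + 1) vanishes at u ∈ {-1, 0, 2}; Q'(v) = 4(v - 4)(v - 3)(v + 1) vanishes at v ∈ {-1, 3, 4}.
Local minima of P (where P''>0): P(-1)=-10, P(2)=-64. Local minima of Q: Q(-1)=-29, Q(4)=96.
So the global minimum of L is P(2) + Q(-1) + 1 = -64 − 29 + 1 = -92, attained at (2, -1).

-92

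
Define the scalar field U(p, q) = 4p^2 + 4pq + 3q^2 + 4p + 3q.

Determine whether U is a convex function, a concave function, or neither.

U is quadratic, so its Hessian is the constant matrix H = [[8, 4], [4, 6]].
det(H) = 32, tr(H) = 14.
det(H) > 0 and tr(H) > 0, so H is positive definite everywhere: convex.

convex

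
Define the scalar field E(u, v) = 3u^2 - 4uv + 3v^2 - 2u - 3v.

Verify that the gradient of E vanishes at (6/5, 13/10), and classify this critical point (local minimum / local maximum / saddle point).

local minimum

∇E = (6u - 4v - 2, -4u + 6v - 3); substituting (6/5, 13/10) gives ∇E = (0, 0), so (6/5, 13/10) is indeed a critical point.
The Hessian of E is constant: H = [[6, -4], [-4, 6]].
det(H) = 6·6 − (-4)² = 20.
det(H) > 0 and tr(H) = 12 > 0, so H is positive definite and the point is a local minimum.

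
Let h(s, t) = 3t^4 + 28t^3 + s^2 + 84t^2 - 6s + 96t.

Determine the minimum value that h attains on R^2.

-73

h(s,t) separates as P(s) + Q(t), so its minimum is min P + min Q.
P'(s) = 2s - 6 vanishes at s ∈ {3}; Q'(t) = 12(t + 1)(t + 2)(t + 4) vanishes at t ∈ {-4, -2, -1}.
Local minima of P (where P''>0): P(3)=-9. Local minima of Q: Q(-4)=-64, Q(-1)=-37.
So the global minimum of h is P(3) + Q(-4) = -9 − 64 = -73, attained at (3, -4).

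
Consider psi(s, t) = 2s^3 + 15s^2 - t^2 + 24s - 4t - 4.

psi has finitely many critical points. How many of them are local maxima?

1

psi separates as a function of s plus a function of t, so ∇psi=0 decouples.
∂psi/∂s = 6(s + 1)(s + 4) = 0 at s ∈ {-4, -1}; ∂psi/∂t = -2(t + 2) = 0 at t ∈ {-2}.
The Hessian is diagonal: diag(psi_ss, psi_tt). Second derivatives: psi_ss(-4)=-18, psi_ss(-1)=18; psi_tt(-2)=-2.
Local maxima occur where both diagonal entries negative: (-4, -2). Count: 1.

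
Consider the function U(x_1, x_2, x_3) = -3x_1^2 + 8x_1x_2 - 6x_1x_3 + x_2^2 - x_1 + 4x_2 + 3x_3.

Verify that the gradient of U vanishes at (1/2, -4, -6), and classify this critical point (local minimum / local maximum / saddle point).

saddle point

∇U = (-6x_1 + 8x_2 - 6x_3 - 1, 8x_1 + 2x_2 + 4, -6x_1 + 3); substituting (1/2, -4, -6) gives ∇U = (0, 0, 0), so (1/2, -4, -6) is indeed a critical point.
The Hessian is constant: H = [[-6, 8, -6], [8, 2, 0], [-6, 0, 0]].
Leading principal minors: Δ₁ = -6, Δ₂ = -76, Δ₃ = -72.
The minors fit neither the all-positive nor the alternating-sign pattern, so H is indefinite: a saddle point.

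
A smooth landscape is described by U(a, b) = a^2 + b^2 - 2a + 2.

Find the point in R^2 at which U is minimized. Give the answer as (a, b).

(1, 0)

U(a,b) separates as P(a) + Q(b) + 2, so its minimum is min P + min Q + 2.
P'(a) = 2a - 2 vanishes at a ∈ {1}; Q'(b) = 2b vanishes at b ∈ {0}.
Local minima of P (where P''>0): P(1)=-1. Local minima of Q: Q(0)=0.
So the global minimum of U is P(1) + Q(0) + 2 = -1 + 0 + 2 = 1, attained at (1, 0).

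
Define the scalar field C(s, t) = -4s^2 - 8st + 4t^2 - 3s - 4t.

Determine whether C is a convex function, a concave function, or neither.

neither

C is quadratic, so its Hessian is the constant matrix H = [[-8, -8], [-8, 8]].
det(H) = -128, tr(H) = 0.
det(H) < 0, so H is indefinite: neither convex nor concave.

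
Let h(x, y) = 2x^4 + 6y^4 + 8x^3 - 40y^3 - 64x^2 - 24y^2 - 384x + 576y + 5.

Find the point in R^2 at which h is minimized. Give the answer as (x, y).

h(x,y) separates as P(x) + Q(y) + 5, so its minimum is min P + min Q + 5.
P'(x) = 8(x - 4)(x + 3)(x + 4) vanishes at x ∈ {-4, -3, 4}; Q'(y) = 24(y - 4)(y - 3)(y + 2) vanishes at y ∈ {-2, 3, 4}.
Local minima of P (where P''>0): P(-4)=512, P(4)=-1536. Local minima of Q: Q(-2)=-832, Q(4)=896.
So the global minimum of h is P(4) + Q(-2) + 5 = -1536 − 832 + 5 = -2363, attained at (4, -2).

(4, -2)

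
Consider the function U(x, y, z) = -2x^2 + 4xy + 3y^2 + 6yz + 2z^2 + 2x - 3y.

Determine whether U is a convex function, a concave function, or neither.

U is quadratic, so its Hessian is the constant matrix H = [[-4, 4, 0], [4, 6, 6], [0, 6, 4]].
Leading principal minors: -4, -40, -16.
Neither pattern holds ⇒ H is indefinite ⇒ neither convex nor concave.

neither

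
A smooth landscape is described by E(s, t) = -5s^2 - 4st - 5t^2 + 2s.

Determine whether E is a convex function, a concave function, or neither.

concave

E is quadratic, so its Hessian is the constant matrix H = [[-10, -4], [-4, -10]].
det(H) = 84, tr(H) = -20.
det(H) > 0 and tr(H) < 0, so H is negative definite everywhere: concave.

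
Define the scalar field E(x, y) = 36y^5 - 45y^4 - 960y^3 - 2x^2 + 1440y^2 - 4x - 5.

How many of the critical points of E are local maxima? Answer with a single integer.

2

E separates as a function of x plus a function of y, so ∇E=0 decouples.
∂E/∂x = -4(x + 1) = 0 at x ∈ {-1}; ∂E/∂y = 180y(y - 4)(y - 1)(y + 4) = 0 at y ∈ {-4, 0, 1, 4}.
The Hessian is diagonal: diag(E_xx, E_yy). Second derivatives: E_xx(-1)=-4; E_yy(-4)=-28800, E_yy(0)=2880, E_yy(1)=-2700, E_yy(4)=17280.
Local maxima occur where both diagonal entries negative: (-1, -4), (-1, 1). Count: 2.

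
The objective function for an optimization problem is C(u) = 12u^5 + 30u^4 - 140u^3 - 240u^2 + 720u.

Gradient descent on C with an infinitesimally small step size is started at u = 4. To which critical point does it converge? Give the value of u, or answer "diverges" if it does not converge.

C'(u) = 60(u - 2)(u - 1)(u + 2)(u + 3), so C'(4) = 15120.
Gradient descent moves in the -C' direction, i.e. u is decreasing.
The nearest critical point in that direction is u = 2, where C'' = 1200 > 0 (a local minimum). The iterate converges there.

2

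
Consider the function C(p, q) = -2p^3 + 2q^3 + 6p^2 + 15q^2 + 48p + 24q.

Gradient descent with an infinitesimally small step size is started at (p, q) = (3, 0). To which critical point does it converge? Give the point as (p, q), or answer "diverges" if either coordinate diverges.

C is separable, so gradient descent decouples: p follows -∂C/∂p, q follows -∂C/∂q.
∂C/∂p = -6(p - 4)(p + 2); at p=3 this is 30, so p decreases.
∂C/∂q = 6(q + 1)(q + 4); at q=0 this is 24, so q decreases.
p converges to its nearest critical value -2 (a local min of the p-part); q converges to -1. The iterate converges to (-2, -1).

(-2, -1)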